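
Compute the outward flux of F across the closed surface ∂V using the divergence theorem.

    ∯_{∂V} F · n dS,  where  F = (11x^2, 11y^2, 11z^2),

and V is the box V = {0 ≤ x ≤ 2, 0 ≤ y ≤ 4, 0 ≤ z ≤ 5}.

By the divergence theorem,

    ∯_{∂V} F · n dS = ∭_V (∇ · F) dV.

Compute the divergence:
    ∇ · F = ∂F_x/∂x + ∂F_y/∂y + ∂F_z/∂z = 22x + 22y + 22z.

V is a rectangular box, so dV = dx dy dz with 0 ≤ x ≤ 2, 0 ≤ y ≤ 4, 0 ≤ z ≤ 5.

Integrate (22x + 22y + 22z) over V as an iterated integral:

    ∭_V (∇·F) dV = ∫_0^{2} ∫_0^{4} ∫_0^{5} (22x + 22y + 22z) dz dy dx.

Inner (z from 0 to 5): 110x + 110y + 275.
Middle (y from 0 to 4): 440x + 1980.
Outer (x from 0 to 2): 4840.

Therefore ∯_{∂V} F · n dS = 4840.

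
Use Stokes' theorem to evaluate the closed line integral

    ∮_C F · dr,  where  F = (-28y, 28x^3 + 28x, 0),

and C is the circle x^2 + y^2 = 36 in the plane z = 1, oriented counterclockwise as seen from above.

Let S be the flat disk x^2 + y^2 ≤ 36 in the plane z = 1, with upward unit normal n̂ = ẑ. By Stokes' theorem,

    ∮_C F · dr = ∬_S (∇ × F) · n̂ dS = ∬_D (curl F)_z dA,

where D is the disk x^2 + y^2 ≤ 36.

Compute the curl of F = (-28y, 28x^3 + 28x, 0):
    (∇ × F)_x = ∂F_z/∂y - ∂F_y/∂z = 0,
    (∇ × F)_y = ∂F_x/∂z - ∂F_z/∂x = 0,
    (∇ × F)_z = ∂F_y/∂x - ∂F_x/∂y = 84x^2 + 56.

On z = 1, (curl F)_z = 84x^2 + 56.

Convert to polar (x = r cos θ, y = r sin θ, dA = r dr dθ); the integrand becomes 84r^2cos(θ)^2 + 56, so

    ∬_D (curl F)_z dA = ∫_0^{2π} ∫_0^{6} (84r^2cos(θ)^2 + 56) · r dr dθ.

Inner (r from 0 to 6): 27216cos(θ)^2 + 1008.
Outer (θ from 0 to 2π): 29232π.

Therefore ∮_C F · dr = 29232π.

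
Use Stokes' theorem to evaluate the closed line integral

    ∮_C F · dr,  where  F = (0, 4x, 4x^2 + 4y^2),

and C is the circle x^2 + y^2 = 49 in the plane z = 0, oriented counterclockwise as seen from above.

Let S be the flat disk x^2 + y^2 ≤ 49 in the plane z = 0, with upward unit normal n̂ = ẑ. By Stokes' theorem,

    ∮_C F · dr = ∬_S (∇ × F) · n̂ dS = ∬_D (curl F)_z dA,

where D is the disk x^2 + y^2 ≤ 49.

Compute the curl of F = (0, 4x, 4x^2 + 4y^2):
    (∇ × F)_x = ∂F_z/∂y - ∂F_y/∂z = 8y,
    (∇ × F)_y = ∂F_x/∂z - ∂F_z/∂x = -8x,
    (∇ × F)_z = ∂F_y/∂x - ∂F_x/∂y = 4.

On z = 0, (curl F)_z = 4.

Convert to polar (x = r cos θ, y = r sin θ, dA = r dr dθ); the integrand becomes 4, so

    ∬_D (curl F)_z dA = ∫_0^{2π} ∫_0^{7} (4) · r dr dθ.

Inner (r from 0 to 7): 98.
Outer (θ from 0 to 2π): 196π.

Therefore ∮_C F · dr = 196π.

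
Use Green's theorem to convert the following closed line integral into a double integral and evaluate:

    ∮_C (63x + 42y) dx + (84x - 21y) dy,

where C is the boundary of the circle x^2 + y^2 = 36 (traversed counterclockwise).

Green's theorem converts the closed line integral into a double integral over the enclosed region D:

    ∮_C P dx + Q dy = ∬_D (∂Q/∂x - ∂P/∂y) dA.

Here P = 63x + 42y, Q = 84x - 21y, so

    ∂Q/∂x = 84,    ∂P/∂y = 42,
    ∂Q/∂x - ∂P/∂y = 42.

D is the region x^2 + y^2 ≤ 36. Evaluating the double integral:

In polar coordinates (x = r cos θ, y = r sin θ, dA = r dr dθ) the integrand becomes 42, so

    ∬_D (42) dA = ∫_0^{2π} ∫_0^{6} (42) · r dr dθ.

Inner (r from 0 to 6): 756.
Outer (θ from 0 to 2π): 1512π.

Therefore ∮_C P dx + Q dy = 1512π.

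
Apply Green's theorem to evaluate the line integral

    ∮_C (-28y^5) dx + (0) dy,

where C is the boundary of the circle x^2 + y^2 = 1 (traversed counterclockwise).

Green's theorem converts the closed line integral into a double integral over the enclosed region D:

    ∮_C P dx + Q dy = ∬_D (∂Q/∂x - ∂P/∂y) dA.

Here P = -28y^5, Q = 0, so

    ∂Q/∂x = 0,    ∂P/∂y = -140y^4,
    ∂Q/∂x - ∂P/∂y = 140y^4.

D is the region x^2 + y^2 ≤ 1. Evaluating the double integral:

In polar coordinates (x = r cos θ, y = r sin θ, dA = r dr dθ) the integrand becomes 140r^4sin(θ)^4, so

    ∬_D (140y^4) dA = ∫_0^{2π} ∫_0^{1} (140r^4sin(θ)^4) · r dr dθ.

Inner (r from 0 to 1): 70sin(θ)^4/3.
Outer (θ from 0 to 2π): 35π/2.

Therefore ∮_C P dx + Q dy = 35π/2.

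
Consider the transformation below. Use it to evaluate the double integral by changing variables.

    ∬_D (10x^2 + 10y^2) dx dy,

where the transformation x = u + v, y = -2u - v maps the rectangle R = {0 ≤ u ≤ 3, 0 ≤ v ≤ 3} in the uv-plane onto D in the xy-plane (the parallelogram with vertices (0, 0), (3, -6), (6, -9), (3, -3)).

Compute the Jacobian determinant of (x, y) with respect to (u, v):

    ∂(x,y)/∂(u,v) = | 1  1 | = (1)(-1) - (1)(-2) = 1.
                   | -2  -1 |

Its absolute value is |J| = 1 (the area scaling factor).

Substituting x = u + v, y = -2u - v into the integrand,

    10x^2 + 10y^2 → 50u^2 + 60u v + 20v^2,

so the integral becomes

    ∬_R (50u^2 + 60u v + 20v^2) · |J| du dv = ∫_0^3 ∫_0^3 (50u^2 + 60u v + 20v^2) dv du.

Inner (v): 150u^2 + 270u + 180.
Outer (u): 3105.

Therefore ∬_D (10x^2 + 10y^2) dx dy = 3105.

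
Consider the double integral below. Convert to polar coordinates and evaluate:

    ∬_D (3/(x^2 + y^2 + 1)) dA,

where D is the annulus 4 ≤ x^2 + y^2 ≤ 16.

The region D is 2 ≤ r ≤ 4, 0 ≤ θ ≤ 2π in polar coordinates, where x = r cos(θ), y = r sin(θ), and dA = r dr dθ.

Under the substitution, the integrand becomes 3/(r^2 + 1), so

    ∬_D (3/(x^2 + y^2 + 1)) dA = ∫_{0}^{2π} ∫_{2}^{4} (3/(r^2 + 1)) · r dr dθ.

Inner integral (in r): ∫_{2}^{4} (3/(r^2 + 1)) · r dr = log(17sqrt(85)/25).

Outer integral (in θ): ∫_{0}^{2π} (log(17sqrt(85)/25)) dθ = log((17sqrt(85)/25)^(2π)).

Therefore ∬_D (3/(x^2 + y^2 + 1)) dA = log((17sqrt(85)/25)^(2π)).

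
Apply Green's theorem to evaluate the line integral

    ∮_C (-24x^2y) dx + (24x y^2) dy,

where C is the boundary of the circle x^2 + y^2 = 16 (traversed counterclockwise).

Green's theorem converts the closed line integral into a double integral over the enclosed region D:

    ∮_C P dx + Q dy = ∬_D (∂Q/∂x - ∂P/∂y) dA.

Here P = -24x^2y, Q = 24x y^2, so

    ∂Q/∂x = 24y^2,    ∂P/∂y = -24x^2,
    ∂Q/∂x - ∂P/∂y = 24x^2 + 24y^2.

D is the region x^2 + y^2 ≤ 16. Evaluating the double integral:

In polar coordinates (x = r cos θ, y = r sin θ, dA = r dr dθ) the integrand becomes 24r^2, so

    ∬_D (24x^2 + 24y^2) dA = ∫_0^{2π} ∫_0^{4} (24r^2) · r dr dθ.

Inner (r from 0 to 4): 1536.
Outer (θ from 0 to 2π): 3072π.

Therefore ∮_C P dx + Q dy = 3072π.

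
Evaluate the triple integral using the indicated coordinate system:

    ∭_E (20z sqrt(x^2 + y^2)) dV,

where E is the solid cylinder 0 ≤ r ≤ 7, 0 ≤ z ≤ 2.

In cylindrical coordinates, x = r cos(θ), y = r sin(θ), z = z, and dV = r dr dθ dz.

The integrand becomes 20r z, so

    ∭_E (20z sqrt(x^2 + y^2)) dV = ∫_{0}^{2π} ∫_{0}^{7} ∫_{0}^{2} (20r z) · r dz dr dθ.

Inner (z): 40r^2.
Middle (r from 0 to 7): 13720/3.
Outer (θ): 27440π/3.

Therefore the triple integral equals 27440π/3.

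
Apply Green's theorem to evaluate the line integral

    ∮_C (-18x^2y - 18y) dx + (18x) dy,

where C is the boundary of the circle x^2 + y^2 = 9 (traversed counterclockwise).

Green's theorem converts the closed line integral into a double integral over the enclosed region D:

    ∮_C P dx + Q dy = ∬_D (∂Q/∂x - ∂P/∂y) dA.

Here P = -18x^2y - 18y, Q = 18x, so

    ∂Q/∂x = 18,    ∂P/∂y = -18x^2 - 18,
    ∂Q/∂x - ∂P/∂y = 18x^2 + 36.

D is the region x^2 + y^2 ≤ 9. Evaluating the double integral:

In polar coordinates (x = r cos θ, y = r sin θ, dA = r dr dθ) the integrand becomes 18r^2cos(θ)^2 + 36, so

    ∬_D (18x^2 + 36) dA = ∫_0^{2π} ∫_0^{3} (18r^2cos(θ)^2 + 36) · r dr dθ.

Inner (r from 0 to 3): 729cos(θ)^2/2 + 162.
Outer (θ from 0 to 2π): 1377π/2.

Therefore ∮_C P dx + Q dy = 1377π/2.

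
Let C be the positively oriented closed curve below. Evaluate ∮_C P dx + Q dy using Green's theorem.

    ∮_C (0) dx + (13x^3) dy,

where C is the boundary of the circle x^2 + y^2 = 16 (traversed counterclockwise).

Green's theorem converts the closed line integral into a double integral over the enclosed region D:

    ∮_C P dx + Q dy = ∬_D (∂Q/∂x - ∂P/∂y) dA.

Here P = 0, Q = 13x^3, so

    ∂Q/∂x = 39x^2,    ∂P/∂y = 0,
    ∂Q/∂x - ∂P/∂y = 39x^2.

D is the region x^2 + y^2 ≤ 16. Evaluating the double integral:

In polar coordinates (x = r cos θ, y = r sin θ, dA = r dr dθ) the integrand becomes 39r^2cos(θ)^2, so

    ∬_D (39x^2) dA = ∫_0^{2π} ∫_0^{4} (39r^2cos(θ)^2) · r dr dθ.

Inner (r from 0 to 4): 2496cos(θ)^2.
Outer (θ from 0 to 2π): 2496π.

Therefore ∮_C P dx + Q dy = 2496π.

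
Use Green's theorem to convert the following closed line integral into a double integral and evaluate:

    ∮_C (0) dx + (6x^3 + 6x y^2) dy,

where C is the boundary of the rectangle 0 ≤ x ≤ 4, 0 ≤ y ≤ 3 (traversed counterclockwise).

Green's theorem converts the closed line integral into a double integral over the enclosed region D:

    ∮_C P dx + Q dy = ∬_D (∂Q/∂x - ∂P/∂y) dA.

Here P = 0, Q = 6x^3 + 6x y^2, so

    ∂Q/∂x = 18x^2 + 6y^2,    ∂P/∂y = 0,
    ∂Q/∂x - ∂P/∂y = 18x^2 + 6y^2.

D is the region 0 ≤ x ≤ 4, 0 ≤ y ≤ 3. Evaluating the double integral:

    ∬_D (18x^2 + 6y^2) dA = ∫_0^{4} ∫_0^{3} (18x^2 + 6y^2) dy dx.

Inner (y from 0 to 3): 54x^2 + 54.
Outer (x from 0 to 4): 1368.

Therefore ∮_C P dx + Q dy = 1368.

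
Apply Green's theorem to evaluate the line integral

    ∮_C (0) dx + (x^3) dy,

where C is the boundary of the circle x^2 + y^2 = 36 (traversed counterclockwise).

Green's theorem converts the closed line integral into a double integral over the enclosed region D:

    ∮_C P dx + Q dy = ∬_D (∂Q/∂x - ∂P/∂y) dA.

Here P = 0, Q = x^3, so

    ∂Q/∂x = 3x^2,    ∂P/∂y = 0,
    ∂Q/∂x - ∂P/∂y = 3x^2.

D is the region x^2 + y^2 ≤ 36. Evaluating the double integral:

In polar coordinates (x = r cos θ, y = r sin θ, dA = r dr dθ) the integrand becomes 3r^2cos(θ)^2, so

    ∬_D (3x^2) dA = ∫_0^{2π} ∫_0^{6} (3r^2cos(θ)^2) · r dr dθ.

Inner (r from 0 to 6): 972cos(θ)^2.
Outer (θ from 0 to 2π): 972π.

Therefore ∮_C P dx + Q dy = 972π.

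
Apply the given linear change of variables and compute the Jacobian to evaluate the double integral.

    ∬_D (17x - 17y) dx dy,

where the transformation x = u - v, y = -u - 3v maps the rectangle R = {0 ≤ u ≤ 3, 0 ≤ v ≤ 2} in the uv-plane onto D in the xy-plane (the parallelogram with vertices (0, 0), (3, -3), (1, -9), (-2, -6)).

Compute the Jacobian determinant of (x, y) with respect to (u, v):

    ∂(x,y)/∂(u,v) = | 1  -1 | = (1)(-3) - (-1)(-1) = -4.
                   | -1  -3 |

Its absolute value is |J| = 4 (the area scaling factor).

Substituting x = u - v, y = -u - 3v into the integrand,

    17x - 17y → 34u + 34v,

so the integral becomes

    ∬_R (34u + 34v) · |J| du dv = ∫_0^3 ∫_0^2 (136u + 136v) dv du.

Inner (v): 272u + 272.
Outer (u): 2040.

Therefore ∬_D (17x - 17y) dx dy = 2040.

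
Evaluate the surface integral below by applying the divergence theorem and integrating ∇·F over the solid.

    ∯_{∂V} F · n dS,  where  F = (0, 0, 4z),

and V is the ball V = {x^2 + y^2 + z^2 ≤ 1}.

By the divergence theorem,

    ∯_{∂V} F · n dS = ∭_V (∇ · F) dV.

Compute the divergence:
    ∇ · F = ∂F_x/∂x + ∂F_y/∂y + ∂F_z/∂z = 0 + 0 + 4 = 4.

In spherical coordinates, x = ρ sin(φ) cos(θ), y = ρ sin(φ) sin(θ), z = ρ cos(φ), dV = ρ^2 sin(φ) dρ dφ dθ, with 0 ≤ ρ ≤ 1, 0 ≤ φ ≤ π, 0 ≤ θ ≤ 2π.

The integrand, after substitution and multiplying by the volume element, becomes (4) · ρ^2 sin(φ), so

    ∭_V (∇·F) dV = ∫_0^{2π} ∫_0^{π} ∫_0^{1} (4) · ρ^2 sin(φ) dρ dφ dθ.

Inner (ρ from 0 to 1): 4sin(φ)/3.
Middle (φ from 0 to π): 8/3.
Outer (θ from 0 to 2π): 16π/3.

Therefore ∯_{∂V} F · n dS = 16π/3.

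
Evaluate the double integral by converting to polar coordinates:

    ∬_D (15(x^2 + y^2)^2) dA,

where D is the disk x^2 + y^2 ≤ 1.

The region D is 0 ≤ r ≤ 1, 0 ≤ θ ≤ 2π in polar coordinates, where x = r cos(θ), y = r sin(θ), and dA = r dr dθ.

Under the substitution, the integrand becomes 15r^4, so

    ∬_D (15(x^2 + y^2)^2) dA = ∫_{0}^{2π} ∫_{0}^{1} (15r^4) · r dr dθ.

Inner integral (in r): ∫_{0}^{1} (15r^4) · r dr = 5/2.

Outer integral (in θ): ∫_{0}^{2π} (5/2) dθ = 5π.

Therefore ∬_D (15(x^2 + y^2)^2) dA = 5π.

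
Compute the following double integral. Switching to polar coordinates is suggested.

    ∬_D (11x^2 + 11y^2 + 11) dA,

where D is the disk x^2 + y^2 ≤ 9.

The region D is 0 ≤ r ≤ 3, 0 ≤ θ ≤ 2π in polar coordinates, where x = r cos(θ), y = r sin(θ), and dA = r dr dθ.

Under the substitution, the integrand becomes 11r^2 + 11, so

    ∬_D (11x^2 + 11y^2 + 11) dA = ∫_{0}^{2π} ∫_{0}^{3} (11r^2 + 11) · r dr dθ.

Inner integral (in r): ∫_{0}^{3} (11r^2 + 11) · r dr = 1089/4.

Outer integral (in θ): ∫_{0}^{2π} (1089/4) dθ = 1089π/2.

Therefore ∬_D (11x^2 + 11y^2 + 11) dA = 1089π/2.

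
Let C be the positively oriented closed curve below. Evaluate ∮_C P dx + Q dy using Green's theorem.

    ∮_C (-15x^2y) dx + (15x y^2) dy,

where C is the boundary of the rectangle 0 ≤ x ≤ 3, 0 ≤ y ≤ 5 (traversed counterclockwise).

Green's theorem converts the closed line integral into a double integral over the enclosed region D:

    ∮_C P dx + Q dy = ∬_D (∂Q/∂x - ∂P/∂y) dA.

Here P = -15x^2y, Q = 15x y^2, so

    ∂Q/∂x = 15y^2,    ∂P/∂y = -15x^2,
    ∂Q/∂x - ∂P/∂y = 15x^2 + 15y^2.

D is the region 0 ≤ x ≤ 3, 0 ≤ y ≤ 5. Evaluating the double integral:

    ∬_D (15x^2 + 15y^2) dA = ∫_0^{3} ∫_0^{5} (15x^2 + 15y^2) dy dx.

Inner (y from 0 to 5): 75x^2 + 625.
Outer (x from 0 to 3): 2550.

Therefore ∮_C P dx + Q dy = 2550.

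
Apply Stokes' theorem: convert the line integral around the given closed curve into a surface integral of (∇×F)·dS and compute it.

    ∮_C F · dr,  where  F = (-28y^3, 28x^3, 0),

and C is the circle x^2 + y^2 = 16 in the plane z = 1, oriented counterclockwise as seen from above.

Let S be the flat disk x^2 + y^2 ≤ 16 in the plane z = 1, with upward unit normal n̂ = ẑ. By Stokes' theorem,

    ∮_C F · dr = ∬_S (∇ × F) · n̂ dS = ∬_D (curl F)_z dA,

where D is the disk x^2 + y^2 ≤ 16.

Compute the curl of F = (-28y^3, 28x^3, 0):
    (∇ × F)_x = ∂F_z/∂y - ∂F_y/∂z = 0,
    (∇ × F)_y = ∂F_x/∂z - ∂F_z/∂x = 0,
    (∇ × F)_z = ∂F_y/∂x - ∂F_x/∂y = 84x^2 + 84y^2.

On z = 1, (curl F)_z = 84x^2 + 84y^2.

Convert to polar (x = r cos θ, y = r sin θ, dA = r dr dθ); the integrand becomes 84r^2, so

    ∬_D (curl F)_z dA = ∫_0^{2π} ∫_0^{4} (84r^2) · r dr dθ.

Inner (r from 0 to 4): 5376.
Outer (θ from 0 to 2π): 10752π.

Therefore ∮_C F · dr = 10752π.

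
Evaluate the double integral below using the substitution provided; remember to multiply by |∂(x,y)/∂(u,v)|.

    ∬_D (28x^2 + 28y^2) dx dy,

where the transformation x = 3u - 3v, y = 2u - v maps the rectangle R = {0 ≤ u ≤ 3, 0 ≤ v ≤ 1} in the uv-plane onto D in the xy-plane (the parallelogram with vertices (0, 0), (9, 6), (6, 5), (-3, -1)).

Compute the Jacobian determinant of (x, y) with respect to (u, v):

    ∂(x,y)/∂(u,v) = | 3  -3 | = (3)(-1) - (-3)(2) = 3.
                   | 2  -1 |

Its absolute value is |J| = 3 (the area scaling factor).

Substituting x = 3u - 3v, y = 2u - v into the integrand,

    28x^2 + 28y^2 → 364u^2 - 616u v + 280v^2,

so the integral becomes

    ∬_R (364u^2 - 616u v + 280v^2) · |J| du dv = ∫_0^3 ∫_0^1 (1092u^2 - 1848u v + 840v^2) dv du.

Inner (v): 1092u^2 - 924u + 280.
Outer (u): 6510.

Therefore ∬_D (28x^2 + 28y^2) dx dy = 6510.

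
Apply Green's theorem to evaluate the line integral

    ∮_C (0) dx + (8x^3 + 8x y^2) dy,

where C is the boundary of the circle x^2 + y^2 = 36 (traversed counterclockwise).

Green's theorem converts the closed line integral into a double integral over the enclosed region D:

    ∮_C P dx + Q dy = ∬_D (∂Q/∂x - ∂P/∂y) dA.

Here P = 0, Q = 8x^3 + 8x y^2, so

    ∂Q/∂x = 24x^2 + 8y^2,    ∂P/∂y = 0,
    ∂Q/∂x - ∂P/∂y = 24x^2 + 8y^2.

D is the region x^2 + y^2 ≤ 36. Evaluating the double integral:

In polar coordinates (x = r cos θ, y = r sin θ, dA = r dr dθ) the integrand becomes 8r^2(cos(2θ) + 2), so

    ∬_D (24x^2 + 8y^2) dA = ∫_0^{2π} ∫_0^{6} (8r^2(cos(2θ) + 2)) · r dr dθ.

Inner (r from 0 to 6): 2592cos(2θ) + 5184.
Outer (θ from 0 to 2π): 10368π.

Therefore ∮_C P dx + Q dy = 10368π.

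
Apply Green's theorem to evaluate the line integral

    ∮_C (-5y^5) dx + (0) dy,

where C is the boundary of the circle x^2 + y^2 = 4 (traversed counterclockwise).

Green's theorem converts the closed line integral into a double integral over the enclosed region D:

    ∮_C P dx + Q dy = ∬_D (∂Q/∂x - ∂P/∂y) dA.

Here P = -5y^5, Q = 0, so

    ∂Q/∂x = 0,    ∂P/∂y = -25y^4,
    ∂Q/∂x - ∂P/∂y = 25y^4.

D is the region x^2 + y^2 ≤ 4. Evaluating the double integral:

In polar coordinates (x = r cos θ, y = r sin θ, dA = r dr dθ) the integrand becomes 25r^4sin(θ)^4, so

    ∬_D (25y^4) dA = ∫_0^{2π} ∫_0^{2} (25r^4sin(θ)^4) · r dr dθ.

Inner (r from 0 to 2): 800sin(θ)^4/3.
Outer (θ from 0 to 2π): 200π.

Therefore ∮_C P dx + Q dy = 200π.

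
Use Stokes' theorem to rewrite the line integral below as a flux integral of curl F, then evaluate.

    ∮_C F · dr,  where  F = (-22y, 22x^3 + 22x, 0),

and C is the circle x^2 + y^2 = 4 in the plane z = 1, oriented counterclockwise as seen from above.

Let S be the flat disk x^2 + y^2 ≤ 4 in the plane z = 1, with upward unit normal n̂ = ẑ. By Stokes' theorem,

    ∮_C F · dr = ∬_S (∇ × F) · n̂ dS = ∬_D (curl F)_z dA,

where D is the disk x^2 + y^2 ≤ 4.

Compute the curl of F = (-22y, 22x^3 + 22x, 0):
    (∇ × F)_x = ∂F_z/∂y - ∂F_y/∂z = 0,
    (∇ × F)_y = ∂F_x/∂z - ∂F_z/∂x = 0,
    (∇ × F)_z = ∂F_y/∂x - ∂F_x/∂y = 66x^2 + 44.

On z = 1, (curl F)_z = 66x^2 + 44.

Convert to polar (x = r cos θ, y = r sin θ, dA = r dr dθ); the integrand becomes 66r^2cos(θ)^2 + 44, so

    ∬_D (curl F)_z dA = ∫_0^{2π} ∫_0^{2} (66r^2cos(θ)^2 + 44) · r dr dθ.

Inner (r from 0 to 2): 264cos(θ)^2 + 88.
Outer (θ from 0 to 2π): 440π.

Therefore ∮_C F · dr = 440π.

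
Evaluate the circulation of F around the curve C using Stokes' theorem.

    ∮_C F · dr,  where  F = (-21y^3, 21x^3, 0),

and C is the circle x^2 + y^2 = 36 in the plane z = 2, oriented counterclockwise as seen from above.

Let S be the flat disk x^2 + y^2 ≤ 36 in the plane z = 2, with upward unit normal n̂ = ẑ. By Stokes' theorem,

    ∮_C F · dr = ∬_S (∇ × F) · n̂ dS = ∬_D (curl F)_z dA,

where D is the disk x^2 + y^2 ≤ 36.

Compute the curl of F = (-21y^3, 21x^3, 0):
    (∇ × F)_x = ∂F_z/∂y - ∂F_y/∂z = 0,
    (∇ × F)_y = ∂F_x/∂z - ∂F_z/∂x = 0,
    (∇ × F)_z = ∂F_y/∂x - ∂F_x/∂y = 63x^2 + 63y^2.

On z = 2, (curl F)_z = 63x^2 + 63y^2.

Convert to polar (x = r cos θ, y = r sin θ, dA = r dr dθ); the integrand becomes 63r^2, so

    ∬_D (curl F)_z dA = ∫_0^{2π} ∫_0^{6} (63r^2) · r dr dθ.

Inner (r from 0 to 6): 20412.
Outer (θ from 0 to 2π): 40824π.

Therefore ∮_C F · dr = 40824π.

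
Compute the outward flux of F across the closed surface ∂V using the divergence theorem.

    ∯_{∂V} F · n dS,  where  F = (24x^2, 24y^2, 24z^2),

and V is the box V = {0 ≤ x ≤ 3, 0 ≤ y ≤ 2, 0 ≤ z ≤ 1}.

By the divergence theorem,

    ∯_{∂V} F · n dS = ∭_V (∇ · F) dV.

Compute the divergence:
    ∇ · F = ∂F_x/∂x + ∂F_y/∂y + ∂F_z/∂z = 48x + 48y + 48z.

V is a rectangular box, so dV = dx dy dz with 0 ≤ x ≤ 3, 0 ≤ y ≤ 2, 0 ≤ z ≤ 1.

Integrate (48x + 48y + 48z) over V as an iterated integral:

    ∭_V (∇·F) dV = ∫_0^{3} ∫_0^{2} ∫_0^{1} (48x + 48y + 48z) dz dy dx.

Inner (z from 0 to 1): 48x + 48y + 24.
Middle (y from 0 to 2): 96x + 144.
Outer (x from 0 to 3): 864.

Therefore ∯_{∂V} F · n dS = 864.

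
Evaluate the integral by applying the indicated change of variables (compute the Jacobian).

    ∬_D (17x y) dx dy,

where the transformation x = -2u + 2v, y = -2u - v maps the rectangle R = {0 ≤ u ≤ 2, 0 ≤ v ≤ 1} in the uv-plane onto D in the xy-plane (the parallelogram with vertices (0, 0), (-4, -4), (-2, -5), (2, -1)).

Compute the Jacobian determinant of (x, y) with respect to (u, v):

    ∂(x,y)/∂(u,v) = | -2  2 | = (-2)(-1) - (2)(-2) = 6.
                   | -2  -1 |

Its absolute value is |J| = 6 (the area scaling factor).

Substituting x = -2u + 2v, y = -2u - v into the integrand,

    17x y → 68u^2 - 34u v - 34v^2,

so the integral becomes

    ∬_R (68u^2 - 34u v - 34v^2) · |J| du dv = ∫_0^2 ∫_0^1 (408u^2 - 204u v - 204v^2) dv du.

Inner (v): 408u^2 - 102u - 68.
Outer (u): 748.

Therefore ∬_D (17x y) dx dy = 748.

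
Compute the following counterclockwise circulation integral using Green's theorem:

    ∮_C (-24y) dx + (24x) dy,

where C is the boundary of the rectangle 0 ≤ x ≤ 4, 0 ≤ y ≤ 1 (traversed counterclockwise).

Green's theorem converts the closed line integral into a double integral over the enclosed region D:

    ∮_C P dx + Q dy = ∬_D (∂Q/∂x - ∂P/∂y) dA.

Here P = -24y, Q = 24x, so

    ∂Q/∂x = 24,    ∂P/∂y = -24,
    ∂Q/∂x - ∂P/∂y = 48.

D is the region 0 ≤ x ≤ 4, 0 ≤ y ≤ 1. Evaluating the double integral:

    ∬_D (48) dA = ∫_0^{4} ∫_0^{1} (48) dy dx.

Inner (y from 0 to 1): 48.
Outer (x from 0 to 4): 192.

Therefore ∮_C P dx + Q dy = 192.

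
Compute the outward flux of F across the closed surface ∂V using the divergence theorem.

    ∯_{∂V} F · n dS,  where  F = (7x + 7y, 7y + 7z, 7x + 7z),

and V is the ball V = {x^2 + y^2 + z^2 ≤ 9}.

By the divergence theorem,

    ∯_{∂V} F · n dS = ∭_V (∇ · F) dV.

Compute the divergence:
    ∇ · F = ∂F_x/∂x + ∂F_y/∂y + ∂F_z/∂z = 7 + 7 + 7 = 21.

In spherical coordinates, x = ρ sin(φ) cos(θ), y = ρ sin(φ) sin(θ), z = ρ cos(φ), dV = ρ^2 sin(φ) dρ dφ dθ, with 0 ≤ ρ ≤ 3, 0 ≤ φ ≤ π, 0 ≤ θ ≤ 2π.

The integrand, after substitution and multiplying by the volume element, becomes (21) · ρ^2 sin(φ), so

    ∭_V (∇·F) dV = ∫_0^{2π} ∫_0^{π} ∫_0^{3} (21) · ρ^2 sin(φ) dρ dφ dθ.

Inner (ρ from 0 to 3): 189sin(φ).
Middle (φ from 0 to π): 378.
Outer (θ from 0 to 2π): 756π.

Therefore ∯_{∂V} F · n dS = 756π.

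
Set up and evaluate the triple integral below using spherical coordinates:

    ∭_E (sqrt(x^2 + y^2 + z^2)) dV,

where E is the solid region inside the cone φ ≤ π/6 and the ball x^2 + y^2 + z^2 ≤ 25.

In spherical coordinates, x = ρ sin(φ) cos(θ), y = ρ sin(φ) sin(θ), z = ρ cos(φ), and dV = ρ^2 sin(φ) dρ dφ dθ.

The integrand becomes ρ, so

    ∭_E (sqrt(x^2 + y^2 + z^2)) dV = ∫_{0}^{2π} ∫_{0}^{π/6} ∫_{0}^{5} (ρ) · ρ^2 sin(φ) dρ dφ dθ.

Inner (ρ): 625sin(φ)/4.
Middle (φ): 625/4 - 625sqrt(3)/8.
Outer (θ): 625π (2 - sqrt(3))/4.

Therefore the triple integral equals 625π (2 - sqrt(3))/4.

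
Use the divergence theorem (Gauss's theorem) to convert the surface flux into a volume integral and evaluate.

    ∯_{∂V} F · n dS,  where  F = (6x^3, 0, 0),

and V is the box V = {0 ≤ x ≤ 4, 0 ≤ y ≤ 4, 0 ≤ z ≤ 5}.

By the divergence theorem,

    ∯_{∂V} F · n dS = ∭_V (∇ · F) dV.

Compute the divergence:
    ∇ · F = ∂F_x/∂x + ∂F_y/∂y + ∂F_z/∂z = 18x^2 + 0 + 0 = 18x^2.

V is a rectangular box, so dV = dx dy dz with 0 ≤ x ≤ 4, 0 ≤ y ≤ 4, 0 ≤ z ≤ 5.

Integrate (18x^2) over V as an iterated integral:

    ∭_V (∇·F) dV = ∫_0^{4} ∫_0^{4} ∫_0^{5} (18x^2) dz dy dx.

Inner (z from 0 to 5): 90x^2.
Middle (y from 0 to 4): 360x^2.
Outer (x from 0 to 4): 7680.

Therefore ∯_{∂V} F · n dS = 7680.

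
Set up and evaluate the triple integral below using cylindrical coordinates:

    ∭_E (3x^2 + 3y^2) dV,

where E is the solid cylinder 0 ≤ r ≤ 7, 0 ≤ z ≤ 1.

In cylindrical coordinates, x = r cos(θ), y = r sin(θ), z = z, and dV = r dr dθ dz.

The integrand becomes 3r^2, so

    ∭_E (3x^2 + 3y^2) dV = ∫_{0}^{2π} ∫_{0}^{7} ∫_{0}^{1} (3r^2) · r dz dr dθ.

Inner (z): 3r^3.
Middle (r from 0 to 7): 7203/4.
Outer (θ): 7203π/2.

Therefore the triple integral equals 7203π/2.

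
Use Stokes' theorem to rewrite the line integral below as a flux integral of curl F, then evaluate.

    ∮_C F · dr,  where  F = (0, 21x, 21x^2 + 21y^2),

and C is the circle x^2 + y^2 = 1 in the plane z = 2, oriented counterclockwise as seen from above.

Let S be the flat disk x^2 + y^2 ≤ 1 in the plane z = 2, with upward unit normal n̂ = ẑ. By Stokes' theorem,

    ∮_C F · dr = ∬_S (∇ × F) · n̂ dS = ∬_D (curl F)_z dA,

where D is the disk x^2 + y^2 ≤ 1.

Compute the curl of F = (0, 21x, 21x^2 + 21y^2):
    (∇ × F)_x = ∂F_z/∂y - ∂F_y/∂z = 42y,
    (∇ × F)_y = ∂F_x/∂z - ∂F_z/∂x = -42x,
    (∇ × F)_z = ∂F_y/∂x - ∂F_x/∂y = 21.

On z = 2, (curl F)_z = 21.

Convert to polar (x = r cos θ, y = r sin θ, dA = r dr dθ); the integrand becomes 21, so

    ∬_D (curl F)_z dA = ∫_0^{2π} ∫_0^{1} (21) · r dr dθ.

Inner (r from 0 to 1): 21/2.
Outer (θ from 0 to 2π): 21π.

Therefore ∮_C F · dr = 21π.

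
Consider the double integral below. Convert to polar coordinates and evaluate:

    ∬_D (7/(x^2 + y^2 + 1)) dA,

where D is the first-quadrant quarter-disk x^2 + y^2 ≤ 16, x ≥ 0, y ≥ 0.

The region D is 0 ≤ r ≤ 4, 0 ≤ θ ≤ π/2 in polar coordinates, where x = r cos(θ), y = r sin(θ), and dA = r dr dθ.

Under the substitution, the integrand becomes 7/(r^2 + 1), so

    ∬_D (7/(x^2 + y^2 + 1)) dA = ∫_{0}^{π/2} ∫_{0}^{4} (7/(r^2 + 1)) · r dr dθ.

Inner integral (in r): ∫_{0}^{4} (7/(r^2 + 1)) · r dr = 7log(17)/2.

Outer integral (in θ): ∫_{0}^{π/2} (7log(17)/2) dθ = 7π log(17)/4.

Therefore ∬_D (7/(x^2 + y^2 + 1)) dA = 7π log(17)/4.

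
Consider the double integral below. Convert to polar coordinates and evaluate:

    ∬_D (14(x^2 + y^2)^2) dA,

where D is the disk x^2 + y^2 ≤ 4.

The region D is 0 ≤ r ≤ 2, 0 ≤ θ ≤ 2π in polar coordinates, where x = r cos(θ), y = r sin(θ), and dA = r dr dθ.

Under the substitution, the integrand becomes 14r^4, so

    ∬_D (14(x^2 + y^2)^2) dA = ∫_{0}^{2π} ∫_{0}^{2} (14r^4) · r dr dθ.

Inner integral (in r): ∫_{0}^{2} (14r^4) · r dr = 448/3.

Outer integral (in θ): ∫_{0}^{2π} (448/3) dθ = 896π/3.

Therefore ∬_D (14(x^2 + y^2)^2) dA = 896π/3.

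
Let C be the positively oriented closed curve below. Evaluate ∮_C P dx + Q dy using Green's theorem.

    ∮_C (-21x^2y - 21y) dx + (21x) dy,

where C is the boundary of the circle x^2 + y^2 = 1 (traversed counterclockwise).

Green's theorem converts the closed line integral into a double integral over the enclosed region D:

    ∮_C P dx + Q dy = ∬_D (∂Q/∂x - ∂P/∂y) dA.

Here P = -21x^2y - 21y, Q = 21x, so

    ∂Q/∂x = 21,    ∂P/∂y = -21x^2 - 21,
    ∂Q/∂x - ∂P/∂y = 21x^2 + 42.

D is the region x^2 + y^2 ≤ 1. Evaluating the double integral:

In polar coordinates (x = r cos θ, y = r sin θ, dA = r dr dθ) the integrand becomes 21r^2cos(θ)^2 + 42, so

    ∬_D (21x^2 + 42) dA = ∫_0^{2π} ∫_0^{1} (21r^2cos(θ)^2 + 42) · r dr dθ.

Inner (r from 0 to 1): 21cos(θ)^2/4 + 21.
Outer (θ from 0 to 2π): 189π/4.

Therefore ∮_C P dx + Q dy = 189π/4.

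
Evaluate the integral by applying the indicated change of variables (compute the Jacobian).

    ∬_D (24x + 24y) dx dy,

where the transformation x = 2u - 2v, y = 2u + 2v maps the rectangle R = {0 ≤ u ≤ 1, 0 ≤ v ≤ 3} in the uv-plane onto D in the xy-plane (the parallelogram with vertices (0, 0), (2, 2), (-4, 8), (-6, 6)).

Compute the Jacobian determinant of (x, y) with respect to (u, v):

    ∂(x,y)/∂(u,v) = | 2  -2 | = (2)(2) - (-2)(2) = 8.
                   | 2  2 |

Its absolute value is |J| = 8 (the area scaling factor).

Substituting x = 2u - 2v, y = 2u + 2v into the integrand,

    24x + 24y → 96u,

so the integral becomes

    ∬_R (96u) · |J| du dv = ∫_0^1 ∫_0^3 (768u) dv du.

Inner (v): 2304u.
Outer (u): 1152.

Therefore ∬_D (24x + 24y) dx dy = 1152.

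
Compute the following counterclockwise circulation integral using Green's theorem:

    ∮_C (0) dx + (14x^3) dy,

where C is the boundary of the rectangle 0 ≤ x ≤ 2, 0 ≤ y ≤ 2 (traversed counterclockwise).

Green's theorem converts the closed line integral into a double integral over the enclosed region D:

    ∮_C P dx + Q dy = ∬_D (∂Q/∂x - ∂P/∂y) dA.

Here P = 0, Q = 14x^3, so

    ∂Q/∂x = 42x^2,    ∂P/∂y = 0,
    ∂Q/∂x - ∂P/∂y = 42x^2.

D is the region 0 ≤ x ≤ 2, 0 ≤ y ≤ 2. Evaluating the double integral:

    ∬_D (42x^2) dA = ∫_0^{2} ∫_0^{2} (42x^2) dy dx.

Inner (y from 0 to 2): 84x^2.
Outer (x from 0 to 2): 224.

Therefore ∮_C P dx + Q dy = 224.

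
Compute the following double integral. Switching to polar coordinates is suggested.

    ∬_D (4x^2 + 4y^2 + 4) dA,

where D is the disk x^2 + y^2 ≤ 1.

The region D is 0 ≤ r ≤ 1, 0 ≤ θ ≤ 2π in polar coordinates, where x = r cos(θ), y = r sin(θ), and dA = r dr dθ.

Under the substitution, the integrand becomes 4r^2 + 4, so

    ∬_D (4x^2 + 4y^2 + 4) dA = ∫_{0}^{2π} ∫_{0}^{1} (4r^2 + 4) · r dr dθ.

Inner integral (in r): ∫_{0}^{1} (4r^2 + 4) · r dr = 3.

Outer integral (in θ): ∫_{0}^{2π} (3) dθ = 6π.

Therefore ∬_D (4x^2 + 4y^2 + 4) dA = 6π.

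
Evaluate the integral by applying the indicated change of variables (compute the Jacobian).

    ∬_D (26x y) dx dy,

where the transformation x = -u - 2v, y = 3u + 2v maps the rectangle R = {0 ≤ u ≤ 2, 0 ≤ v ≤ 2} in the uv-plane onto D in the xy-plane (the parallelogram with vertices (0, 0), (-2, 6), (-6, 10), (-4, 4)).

Compute the Jacobian determinant of (x, y) with respect to (u, v):

    ∂(x,y)/∂(u,v) = | -1  -2 | = (-1)(2) - (-2)(3) = 4.
                   | 3  2 |

Its absolute value is |J| = 4 (the area scaling factor).

Substituting x = -u - 2v, y = 3u + 2v into the integrand,

    26x y → -78u^2 - 208u v - 104v^2,

so the integral becomes

    ∬_R (-78u^2 - 208u v - 104v^2) · |J| du dv = ∫_0^2 ∫_0^2 (-312u^2 - 832u v - 416v^2) dv du.

Inner (v): -624u^2 - 1664u - 3328/3.
Outer (u): -21632/3.

Therefore ∬_D (26x y) dx dy = -21632/3.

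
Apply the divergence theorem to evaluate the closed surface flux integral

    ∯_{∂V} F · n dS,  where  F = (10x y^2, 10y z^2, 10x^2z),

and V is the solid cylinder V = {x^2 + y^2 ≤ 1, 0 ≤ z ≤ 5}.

By the divergence theorem,

    ∯_{∂V} F · n dS = ∭_V (∇ · F) dV.

Compute the divergence:
    ∇ · F = ∂F_x/∂x + ∂F_y/∂y + ∂F_z/∂z = 10y^2 + 10z^2 + 10x^2 = 10x^2 + 10y^2 + 10z^2.

In cylindrical coordinates, x = r cos(θ), y = r sin(θ), z = z, dV = r dr dθ dz, with 0 ≤ r ≤ 1, 0 ≤ θ ≤ 2π, 0 ≤ z ≤ 5.

The integrand, after substitution and multiplying by the volume element, becomes (10r^2 + 10z^2) · r, so

    ∭_V (∇·F) dV = ∫_0^{2π} ∫_0^{1} ∫_0^{5} (10r^2 + 10z^2) · r dz dr dθ.

Inner (z from 0 to 5): 50r (r^2 + 25/3).
Middle (r from 0 to 1): 1325/6.
Outer (θ from 0 to 2π): 1325π/3.

Therefore ∯_{∂V} F · n dS = 1325π/3.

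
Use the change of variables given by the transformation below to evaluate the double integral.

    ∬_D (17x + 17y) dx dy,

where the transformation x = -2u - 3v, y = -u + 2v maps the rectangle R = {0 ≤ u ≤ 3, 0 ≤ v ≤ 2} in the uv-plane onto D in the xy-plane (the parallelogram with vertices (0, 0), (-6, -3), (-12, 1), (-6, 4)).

Compute the Jacobian determinant of (x, y) with respect to (u, v):

    ∂(x,y)/∂(u,v) = | -2  -3 | = (-2)(2) - (-3)(-1) = -7.
                   | -1  2 |

Its absolute value is |J| = 7 (the area scaling factor).

Substituting x = -2u - 3v, y = -u + 2v into the integrand,

    17x + 17y → -51u - 17v,

so the integral becomes

    ∬_R (-51u - 17v) · |J| du dv = ∫_0^3 ∫_0^2 (-357u - 119v) dv du.

Inner (v): -714u - 238.
Outer (u): -3927.

Therefore ∬_D (17x + 17y) dx dy = -3927.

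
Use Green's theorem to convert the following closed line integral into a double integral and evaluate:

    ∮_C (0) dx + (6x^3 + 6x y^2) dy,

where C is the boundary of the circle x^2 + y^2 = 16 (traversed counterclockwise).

Green's theorem converts the closed line integral into a double integral over the enclosed region D:

    ∮_C P dx + Q dy = ∬_D (∂Q/∂x - ∂P/∂y) dA.

Here P = 0, Q = 6x^3 + 6x y^2, so

    ∂Q/∂x = 18x^2 + 6y^2,    ∂P/∂y = 0,
    ∂Q/∂x - ∂P/∂y = 18x^2 + 6y^2.

D is the region x^2 + y^2 ≤ 16. Evaluating the double integral:

In polar coordinates (x = r cos θ, y = r sin θ, dA = r dr dθ) the integrand becomes 6r^2(cos(2θ) + 2), so

    ∬_D (18x^2 + 6y^2) dA = ∫_0^{2π} ∫_0^{4} (6r^2(cos(2θ) + 2)) · r dr dθ.

Inner (r from 0 to 4): 384cos(2θ) + 768.
Outer (θ from 0 to 2π): 1536π.

Therefore ∮_C P dx + Q dy = 1536π.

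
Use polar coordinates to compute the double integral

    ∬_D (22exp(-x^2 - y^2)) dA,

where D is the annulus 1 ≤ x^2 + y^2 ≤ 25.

The region D is 1 ≤ r ≤ 5, 0 ≤ θ ≤ 2π in polar coordinates, where x = r cos(θ), y = r sin(θ), and dA = r dr dθ.

Under the substitution, the integrand becomes 22exp(-r^2), so

    ∬_D (22exp(-x^2 - y^2)) dA = ∫_{0}^{2π} ∫_{1}^{5} (22exp(-r^2)) · r dr dθ.

Inner integral (in r): ∫_{1}^{5} (22exp(-r^2)) · r dr = -(11 - 11exp(24))exp(-25).

Outer integral (in θ): ∫_{0}^{2π} (-(11 - 11exp(24))exp(-25)) dθ = -22π (1 - exp(24))exp(-25).

Therefore ∬_D (22exp(-x^2 - y^2)) dA = -22π (1 - exp(24))exp(-25).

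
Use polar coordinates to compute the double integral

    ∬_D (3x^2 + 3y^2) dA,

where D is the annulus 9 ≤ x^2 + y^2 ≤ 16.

The region D is 3 ≤ r ≤ 4, 0 ≤ θ ≤ 2π in polar coordinates, where x = r cos(θ), y = r sin(θ), and dA = r dr dθ.

Under the substitution, the integrand becomes 3r^2, so

    ∬_D (3x^2 + 3y^2) dA = ∫_{0}^{2π} ∫_{3}^{4} (3r^2) · r dr dθ.

Inner integral (in r): ∫_{3}^{4} (3r^2) · r dr = 525/4.

Outer integral (in θ): ∫_{0}^{2π} (525/4) dθ = 525π/2.

Therefore ∬_D (3x^2 + 3y^2) dA = 525π/2.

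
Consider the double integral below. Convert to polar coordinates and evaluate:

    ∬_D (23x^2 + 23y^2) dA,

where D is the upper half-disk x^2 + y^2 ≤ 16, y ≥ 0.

The region D is 0 ≤ r ≤ 4, 0 ≤ θ ≤ π in polar coordinates, where x = r cos(θ), y = r sin(θ), and dA = r dr dθ.

Under the substitution, the integrand becomes 23r^2, so

    ∬_D (23x^2 + 23y^2) dA = ∫_{0}^{π} ∫_{0}^{4} (23r^2) · r dr dθ.

Inner integral (in r): ∫_{0}^{4} (23r^2) · r dr = 1472.

Outer integral (in θ): ∫_{0}^{π} (1472) dθ = 1472π.

Therefore ∬_D (23x^2 + 23y^2) dA = 1472π.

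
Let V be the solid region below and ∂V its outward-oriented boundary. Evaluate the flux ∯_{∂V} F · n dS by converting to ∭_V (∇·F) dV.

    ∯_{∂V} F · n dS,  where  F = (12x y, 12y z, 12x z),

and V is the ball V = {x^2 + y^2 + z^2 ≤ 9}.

By the divergence theorem,

    ∯_{∂V} F · n dS = ∭_V (∇ · F) dV.

Compute the divergence:
    ∇ · F = ∂F_x/∂x + ∂F_y/∂y + ∂F_z/∂z = 12y + 12z + 12x = 12x + 12y + 12z.

In spherical coordinates, x = ρ sin(φ) cos(θ), y = ρ sin(φ) sin(θ), z = ρ cos(φ), dV = ρ^2 sin(φ) dρ dφ dθ, with 0 ≤ ρ ≤ 3, 0 ≤ φ ≤ π, 0 ≤ θ ≤ 2π.

The integrand, after substitution and multiplying by the volume element, becomes (12ρ (sqrt(2)sin(φ)sin(θ + π/4) + cos(φ))) · ρ^2 sin(φ), so

    ∭_V (∇·F) dV = ∫_0^{2π} ∫_0^{π} ∫_0^{3} (12ρ (sqrt(2)sin(φ)sin(θ + π/4) + cos(φ))) · ρ^2 sin(φ) dρ dφ dθ.

Inner (ρ from 0 to 3): 243(sqrt(2)sin(φ)sin(θ + π/4) + cos(φ))sin(φ).
Middle (φ from 0 to π): 243sqrt(2)π sin(θ + π/4)/2.
Outer (θ from 0 to 2π): 0.

Therefore ∯_{∂V} F · n dS = 0.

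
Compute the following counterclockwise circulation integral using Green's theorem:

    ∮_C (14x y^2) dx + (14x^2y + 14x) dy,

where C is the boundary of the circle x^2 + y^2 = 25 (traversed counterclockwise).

Green's theorem converts the closed line integral into a double integral over the enclosed region D:

    ∮_C P dx + Q dy = ∬_D (∂Q/∂x - ∂P/∂y) dA.

Here P = 14x y^2, Q = 14x^2y + 14x, so

    ∂Q/∂x = 28x y + 14,    ∂P/∂y = 28x y,
    ∂Q/∂x - ∂P/∂y = 14.

D is the region x^2 + y^2 ≤ 25. Evaluating the double integral:

In polar coordinates (x = r cos θ, y = r sin θ, dA = r dr dθ) the integrand becomes 14, so

    ∬_D (14) dA = ∫_0^{2π} ∫_0^{5} (14) · r dr dθ.

Inner (r from 0 to 5): 175.
Outer (θ from 0 to 2π): 350π.

Therefore ∮_C P dx + Q dy = 350π.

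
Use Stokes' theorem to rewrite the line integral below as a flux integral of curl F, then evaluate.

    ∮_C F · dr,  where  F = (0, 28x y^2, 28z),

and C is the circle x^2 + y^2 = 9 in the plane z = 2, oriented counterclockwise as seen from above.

Let S be the flat disk x^2 + y^2 ≤ 9 in the plane z = 2, with upward unit normal n̂ = ẑ. By Stokes' theorem,

    ∮_C F · dr = ∬_S (∇ × F) · n̂ dS = ∬_D (curl F)_z dA,

where D is the disk x^2 + y^2 ≤ 9.

Compute the curl of F = (0, 28x y^2, 28z):
    (∇ × F)_x = ∂F_z/∂y - ∂F_y/∂z = 0,
    (∇ × F)_y = ∂F_x/∂z - ∂F_z/∂x = 0,
    (∇ × F)_z = ∂F_y/∂x - ∂F_x/∂y = 28y^2.

On z = 2, (curl F)_z = 28y^2.

Convert to polar (x = r cos θ, y = r sin θ, dA = r dr dθ); the integrand becomes 28r^2sin(θ)^2, so

    ∬_D (curl F)_z dA = ∫_0^{2π} ∫_0^{3} (28r^2sin(θ)^2) · r dr dθ.

Inner (r from 0 to 3): 567sin(θ)^2.
Outer (θ from 0 to 2π): 567π.

Therefore ∮_C F · dr = 567π.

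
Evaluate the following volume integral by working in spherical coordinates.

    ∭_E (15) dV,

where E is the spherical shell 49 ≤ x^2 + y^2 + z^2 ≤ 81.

In spherical coordinates, x = ρ sin(φ) cos(θ), y = ρ sin(φ) sin(θ), z = ρ cos(φ), and dV = ρ^2 sin(φ) dρ dφ dθ.

The integrand becomes 15, so

    ∭_E (15) dV = ∫_{0}^{2π} ∫_{0}^{π} ∫_{7}^{9} (15) · ρ^2 sin(φ) dρ dφ dθ.

Inner (ρ): 1930sin(φ).
Middle (φ): 3860.
Outer (θ): 7720π.

Therefore the triple integral equals 7720π.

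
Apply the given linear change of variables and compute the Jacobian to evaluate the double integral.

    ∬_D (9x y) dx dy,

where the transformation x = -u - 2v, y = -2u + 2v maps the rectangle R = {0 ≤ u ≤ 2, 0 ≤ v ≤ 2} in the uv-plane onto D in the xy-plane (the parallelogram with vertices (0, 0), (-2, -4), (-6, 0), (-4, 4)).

Compute the Jacobian determinant of (x, y) with respect to (u, v):

    ∂(x,y)/∂(u,v) = | -1  -2 | = (-1)(2) - (-2)(-2) = -6.
                   | -2  2 |

Its absolute value is |J| = 6 (the area scaling factor).

Substituting x = -u - 2v, y = -2u + 2v into the integrand,

    9x y → 18u^2 + 18u v - 36v^2,

so the integral becomes

    ∬_R (18u^2 + 18u v - 36v^2) · |J| du dv = ∫_0^2 ∫_0^2 (108u^2 + 108u v - 216v^2) dv du.

Inner (v): 216u^2 + 216u - 576.
Outer (u): -144.

Therefore ∬_D (9x y) dx dy = -144.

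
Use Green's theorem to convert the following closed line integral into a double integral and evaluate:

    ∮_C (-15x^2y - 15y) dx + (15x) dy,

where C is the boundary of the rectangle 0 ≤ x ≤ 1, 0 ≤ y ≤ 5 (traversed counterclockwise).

Green's theorem converts the closed line integral into a double integral over the enclosed region D:

    ∮_C P dx + Q dy = ∬_D (∂Q/∂x - ∂P/∂y) dA.

Here P = -15x^2y - 15y, Q = 15x, so

    ∂Q/∂x = 15,    ∂P/∂y = -15x^2 - 15,
    ∂Q/∂x - ∂P/∂y = 15x^2 + 30.

D is the region 0 ≤ x ≤ 1, 0 ≤ y ≤ 5. Evaluating the double integral:

    ∬_D (15x^2 + 30) dA = ∫_0^{1} ∫_0^{5} (15x^2 + 30) dy dx.

Inner (y from 0 to 5): 75x^2 + 150.
Outer (x from 0 to 1): 175.

Therefore ∮_C P dx + Q dy = 175.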